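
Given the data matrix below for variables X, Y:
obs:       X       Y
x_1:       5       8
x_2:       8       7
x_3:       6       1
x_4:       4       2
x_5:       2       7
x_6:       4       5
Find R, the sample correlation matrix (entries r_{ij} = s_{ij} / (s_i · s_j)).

Step 1 — column means:
  mean(X) = (5 + 8 + 6 + 4 + 2 + 4) / 6 = 29/6 = 4.8333
  mean(Y) = (8 + 7 + 1 + 2 + 7 + 5) / 6 = 30/6 = 5

Step 2 — sample variances and covariances s[i,j] = (1/(n-1)) · Σ_k (x_{k,i} - mean_i) · (x_{k,j} - mean_j), with n-1 = 5:
  s[X,X] = ((0.1667)·(0.1667) + (3.1667)·(3.1667) + (1.1667)·(1.1667) + (-0.8333)·(-0.8333) + (-2.8333)·(-2.8333) + (-0.8333)·(-0.8333)) / 5 = 20.8333/5 = 4.1667
  s[X,Y] = ((0.1667)·(3) + (3.1667)·(2) + (1.1667)·(-4) + (-0.8333)·(-3) + (-2.8333)·(2) + (-0.8333)·(0)) / 5 = -1/5 = -0.2
  s[Y,Y] = ((3)·(3) + (2)·(2) + (-4)·(-4) + (-3)·(-3) + (2)·(2) + (0)·(0)) / 5 = 42/5 = 8.4
  Sample standard deviations s_i = √(s[i,i]):
  s(X) = √(4.1667) = 2.0412
  s(Y) = √(8.4) = 2.8983

Step 3 — r_{ij} = s_{ij} / (s_i · s_j):
  r[X,X] = 1 (diagonal).
  r[X,Y] = -0.2 / (2.0412 · 2.8983) = -0.2 / 5.9161 = -0.0338
  r[Y,Y] = 1 (diagonal).

R is symmetric with unit diagonal. Assembling:

R = [[1, -0.0338],
 [-0.0338, 1]]


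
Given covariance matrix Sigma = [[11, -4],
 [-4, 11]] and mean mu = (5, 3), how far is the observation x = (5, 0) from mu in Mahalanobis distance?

Step 1 — centre the observation: (x - mu) = (0, -3).

Step 2 — invert Sigma. det(Sigma) = 11·11 - (-4)² = 105.
  Sigma^{-1} = (1/det) · [[d, -b], [-b, a]] = [[0.1048, 0.0381],
 [0.0381, 0.1048]].

Step 3 — form the quadratic (x - mu)^T · Sigma^{-1} · (x - mu):
  Sigma^{-1} · (x - mu) = (-0.1143, -0.3143).
  (x - mu)^T · [Sigma^{-1} · (x - mu)] = (0)·(-0.1143) + (-3)·(-0.3143) = 0.9429.

Step 4 — take square root: d = √(0.9429) ≈ 0.971.

d(x, mu) = √(0.9429) ≈ 0.971


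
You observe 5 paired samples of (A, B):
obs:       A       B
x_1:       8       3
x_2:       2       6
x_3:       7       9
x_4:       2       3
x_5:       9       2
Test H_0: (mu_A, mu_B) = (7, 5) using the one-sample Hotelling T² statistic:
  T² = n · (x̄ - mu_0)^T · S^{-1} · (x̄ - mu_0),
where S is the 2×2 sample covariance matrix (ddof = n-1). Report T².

Step 1 — sample mean vector:
  mean(A) = (8 + 2 + 7 + 2 + 9) / 5 = 28/5 = 5.6
  mean(B) = (3 + 6 + 9 + 3 + 2) / 5 = 23/5 = 4.6
  x̄ = (5.6, 4.6),  deviation x̄ - mu_0 = (5.6, 4.6) - (7, 5) = (-1.4, -0.4).

Step 2 — sample covariance matrix, S[i,j] = (1/(n-1)) · Σ_k (x_{k,i} - mean_i) · (x_{k,j} - mean_j), divisor n-1 = 4:
  S[A,A] = ((2.4)·(2.4) + (-3.6)·(-3.6) + (1.4)·(1.4) + (-3.6)·(-3.6) + (3.4)·(3.4)) / 4 = 45.2/4 = 11.3
  S[A,B] = ((2.4)·(-1.6) + (-3.6)·(1.4) + (1.4)·(4.4) + (-3.6)·(-1.6) + (3.4)·(-2.6)) / 4 = -5.8/4 = -1.45
  S[B,B] = ((-1.6)·(-1.6) + (1.4)·(1.4) + (4.4)·(4.4) + (-1.6)·(-1.6) + (-2.6)·(-2.6)) / 4 = 33.2/4 = 8.3
  S = [[11.3, -1.45],
 [-1.45, 8.3]].

Step 3 — invert S. det(S) = 11.3·8.3 - (-1.45)² = 91.6875.
  S^{-1} = (1/det) · [[d, -b], [-b, a]] = [[0.0905, 0.0158],
 [0.0158, 0.1232]].

Step 4 — quadratic form (x̄ - mu_0)^T · S^{-1} · (x̄ - mu_0):
  S^{-1} · (x̄ - mu_0) = (-0.1331, -0.0714),
  (x̄ - mu_0)^T · [...] = (-1.4)·(-0.1331) + (-0.4)·(-0.0714) = 0.2149.

Step 5 — scale by n: T² = 5 · 0.2149 = 1.0743.

T² ≈ 1.0743


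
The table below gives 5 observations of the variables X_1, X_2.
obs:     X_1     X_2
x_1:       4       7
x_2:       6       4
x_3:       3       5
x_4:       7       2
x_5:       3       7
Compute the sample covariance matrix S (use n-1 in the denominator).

Step 1 — column means:
  mean(X_1) = (4 + 6 + 3 + 7 + 3) / 5 = 23/5 = 4.6
  mean(X_2) = (7 + 4 + 5 + 2 + 7) / 5 = 25/5 = 5

Step 2 — sample covariance S[i,j] = (1/(n-1)) · Σ_k (x_{k,i} - mean_i) · (x_{k,j} - mean_j), with n-1 = 4.
  S[X_1,X_1] = ((-0.6)·(-0.6) + (1.4)·(1.4) + (-1.6)·(-1.6) + (2.4)·(2.4) + (-1.6)·(-1.6)) / 4 = 13.2/4 = 3.3
  S[X_1,X_2] = ((-0.6)·(2) + (1.4)·(-1) + (-1.6)·(0) + (2.4)·(-3) + (-1.6)·(2)) / 4 = -13/4 = -3.25
  S[X_2,X_2] = ((2)·(2) + (-1)·(-1) + (0)·(0) + (-3)·(-3) + (2)·(2)) / 4 = 18/4 = 4.5

S is symmetric (S[j,i] = S[i,j]). Assembling:

S = [[3.3, -3.25],
 [-3.25, 4.5]]


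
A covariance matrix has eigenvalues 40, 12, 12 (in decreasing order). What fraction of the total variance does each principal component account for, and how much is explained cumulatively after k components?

Step 1 — total variance = trace(Sigma) = Σ λ_i = 40 + 12 + 12 = 64.

Step 2 — fraction explained by component i = λ_i / Σ λ:
  PC1: 40/64 = 0.625
  PC2: 12/64 = 0.1875
  PC3: 12/64 = 0.1875

Step 3 — cumulative fraction after k components = (λ_1 + ... + λ_k) / Σ λ:
  k = 1: 40/64 = 0.625
  k = 2: (40 + 12)/64 = 52/64 = 0.8125
  k = 3: (40 + 12 + 12)/64 = 64/64 = 1

Summary (fraction, with percent):

explained: PC1 0.625 (62.5%), PC2 0.1875 (18.75%), PC3 0.1875 (18.75%);  cumulative: 0.625, 0.8125, 1


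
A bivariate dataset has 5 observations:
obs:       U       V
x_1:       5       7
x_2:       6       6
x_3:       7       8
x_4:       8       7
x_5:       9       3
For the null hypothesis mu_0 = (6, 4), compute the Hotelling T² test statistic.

Step 1 — sample mean vector:
  mean(U) = (5 + 6 + 7 + 8 + 9) / 5 = 35/5 = 7
  mean(V) = (7 + 6 + 8 + 7 + 3) / 5 = 31/5 = 6.2
  x̄ = (7, 6.2),  deviation x̄ - mu_0 = (7, 6.2) - (6, 4) = (1, 2.2).

Step 2 — sample covariance matrix, S[i,j] = (1/(n-1)) · Σ_k (x_{k,i} - mean_i) · (x_{k,j} - mean_j), divisor n-1 = 4:
  S[U,U] = ((-2)·(-2) + (-1)·(-1) + (0)·(0) + (1)·(1) + (2)·(2)) / 4 = 10/4 = 2.5
  S[U,V] = ((-2)·(0.8) + (-1)·(-0.2) + (0)·(1.8) + (1)·(0.8) + (2)·(-3.2)) / 4 = -7/4 = -1.75
  S[V,V] = ((0.8)·(0.8) + (-0.2)·(-0.2) + (1.8)·(1.8) + (0.8)·(0.8) + (-3.2)·(-3.2)) / 4 = 14.8/4 = 3.7
  S = [[2.5, -1.75],
 [-1.75, 3.7]].

Step 3 — invert S. det(S) = 2.5·3.7 - (-1.75)² = 6.1875.
  S^{-1} = (1/det) · [[d, -b], [-b, a]] = [[0.598, 0.2828],
 [0.2828, 0.404]].

Step 4 — quadratic form (x̄ - mu_0)^T · S^{-1} · (x̄ - mu_0):
  S^{-1} · (x̄ - mu_0) = (1.2202, 1.1717),
  (x̄ - mu_0)^T · [...] = (1)·(1.2202) + (2.2)·(1.1717) = 3.798.

Step 5 — scale by n: T² = 5 · 3.798 = 18.9899.

T² ≈ 18.9899


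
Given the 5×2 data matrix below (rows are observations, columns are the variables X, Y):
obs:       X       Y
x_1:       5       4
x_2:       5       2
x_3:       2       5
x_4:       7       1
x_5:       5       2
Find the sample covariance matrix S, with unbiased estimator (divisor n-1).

Step 1 — column means:
  mean(X) = (5 + 5 + 2 + 7 + 5) / 5 = 24/5 = 4.8
  mean(Y) = (4 + 2 + 5 + 1 + 2) / 5 = 14/5 = 2.8

Step 2 — sample covariance S[i,j] = (1/(n-1)) · Σ_k (x_{k,i} - mean_i) · (x_{k,j} - mean_j), with n-1 = 4.
  S[X,X] = ((0.2)·(0.2) + (0.2)·(0.2) + (-2.8)·(-2.8) + (2.2)·(2.2) + (0.2)·(0.2)) / 4 = 12.8/4 = 3.2
  S[X,Y] = ((0.2)·(1.2) + (0.2)·(-0.8) + (-2.8)·(2.2) + (2.2)·(-1.8) + (0.2)·(-0.8)) / 4 = -10.2/4 = -2.55
  S[Y,Y] = ((1.2)·(1.2) + (-0.8)·(-0.8) + (2.2)·(2.2) + (-1.8)·(-1.8) + (-0.8)·(-0.8)) / 4 = 10.8/4 = 2.7

S is symmetric (S[j,i] = S[i,j]). Assembling:

S = [[3.2, -2.55],
 [-2.55, 2.7]]


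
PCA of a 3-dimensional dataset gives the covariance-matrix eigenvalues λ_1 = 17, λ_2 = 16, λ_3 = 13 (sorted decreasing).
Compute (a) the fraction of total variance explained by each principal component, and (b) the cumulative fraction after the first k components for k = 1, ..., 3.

Step 1 — total variance = trace(Sigma) = Σ λ_i = 17 + 16 + 13 = 46.

Step 2 — fraction explained by component i = λ_i / Σ λ:
  PC1: 17/46 = 0.3696
  PC2: 16/46 = 0.3478
  PC3: 13/46 = 0.2826

Step 3 — cumulative fraction after k components = (λ_1 + ... + λ_k) / Σ λ:
  k = 1: 17/46 = 0.3696
  k = 2: (17 + 16)/46 = 33/46 = 0.7174
  k = 3: (17 + 16 + 13)/46 = 46/46 = 1

Summary (fraction, with percent):

explained: PC1 0.3696 (36.96%), PC2 0.3478 (34.78%), PC3 0.2826 (28.26%);  cumulative: 0.3696, 0.7174, 1


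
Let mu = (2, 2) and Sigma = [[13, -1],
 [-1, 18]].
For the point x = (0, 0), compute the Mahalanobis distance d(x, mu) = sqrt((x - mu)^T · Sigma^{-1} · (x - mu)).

Step 1 — centre the observation: (x - mu) = (-2, -2).

Step 2 — invert Sigma. det(Sigma) = 13·18 - (-1)² = 233.
  Sigma^{-1} = (1/det) · [[d, -b], [-b, a]] = [[0.0773, 0.0043],
 [0.0043, 0.0558]].

Step 3 — form the quadratic (x - mu)^T · Sigma^{-1} · (x - mu):
  Sigma^{-1} · (x - mu) = (-0.1631, -0.1202).
  (x - mu)^T · [Sigma^{-1} · (x - mu)] = (-2)·(-0.1631) + (-2)·(-0.1202) = 0.5665.

Step 4 — take square root: d = √(0.5665) ≈ 0.7527.

d(x, mu) = √(0.5665) ≈ 0.7527


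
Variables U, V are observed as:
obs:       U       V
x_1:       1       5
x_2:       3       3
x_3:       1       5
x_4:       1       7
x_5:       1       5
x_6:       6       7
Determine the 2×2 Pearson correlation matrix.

Step 1 — column means:
  mean(U) = (1 + 3 + 1 + 1 + 1 + 6) / 6 = 13/6 = 2.1667
  mean(V) = (5 + 3 + 5 + 7 + 5 + 7) / 6 = 32/6 = 5.3333

Step 2 — sample variances and covariances s[i,j] = (1/(n-1)) · Σ_k (x_{k,i} - mean_i) · (x_{k,j} - mean_j), with n-1 = 5:
  s[U,U] = ((-1.1667)·(-1.1667) + (0.8333)·(0.8333) + (-1.1667)·(-1.1667) + (-1.1667)·(-1.1667) + (-1.1667)·(-1.1667) + (3.8333)·(3.8333)) / 5 = 20.8333/5 = 4.1667
  s[U,V] = ((-1.1667)·(-0.3333) + (0.8333)·(-2.3333) + (-1.1667)·(-0.3333) + (-1.1667)·(1.6667) + (-1.1667)·(-0.3333) + (3.8333)·(1.6667)) / 5 = 3.6667/5 = 0.7333
  s[V,V] = ((-0.3333)·(-0.3333) + (-2.3333)·(-2.3333) + (-0.3333)·(-0.3333) + (1.6667)·(1.6667) + (-0.3333)·(-0.3333) + (1.6667)·(1.6667)) / 5 = 11.3333/5 = 2.2667
  Sample standard deviations s_i = √(s[i,i]):
  s(U) = √(4.1667) = 2.0412
  s(V) = √(2.2667) = 1.5055

Step 3 — r_{ij} = s_{ij} / (s_i · s_j):
  r[U,U] = 1 (diagonal).
  r[U,V] = 0.7333 / (2.0412 · 1.5055) = 0.7333 / 3.0732 = 0.2386
  r[V,V] = 1 (diagonal).

R is symmetric with unit diagonal. Assembling:

R = [[1, 0.2386],
 [0.2386, 1]]


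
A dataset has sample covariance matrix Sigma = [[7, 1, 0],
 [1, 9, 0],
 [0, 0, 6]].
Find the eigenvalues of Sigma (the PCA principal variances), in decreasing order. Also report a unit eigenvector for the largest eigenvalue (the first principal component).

Step 1 — characteristic polynomial p(λ) = det(λI - Sigma) = λ³ - tr·λ² + c_1·λ - det, where tr = trace, c_1 = sum of the principal 2×2 minors, det = det(Sigma):
  tr = 7 + 9 + 6 = 22,
  c_1 = (7·9 - (1)²) + (7·6 - (0)²) + (9·6 - (0)²) = 62 + 42 + 54 = 158,
  det = 7·(9·6 - (0)²) - (1)·((1)·6 - (0)·(0)) + (0)·((1)·(0) - 9·(0)) = 7·(54) - (1)·(6) + (0)·(0) = 372.
  So p(λ) = λ³ - 22λ² + 158λ - 372.
Step 2 — look for an integer root (rational root theorem: any rational root is an integer divisor of 372). Testing λ = 6:
  p(6) = 216 - 792 + 948 - 372 = 0  ✓
  Dividing out (λ - 6): p(λ) = (λ - 6)(λ² - 16λ + 62).
Step 3 — remaining eigenvalues from the quadratic λ² - 16λ + 62 = 0:
  Δ = 16² - 4·62 = 256 - 248 = 8,  λ = (16 ± √8)/2 = (16 ± 2.8284)/2 ≈ 9.4142 or 6.5858.
  Sorted: λ_1 = 9.4142,  λ_2 = 6.5858,  λ_3 = 6  (check: sum = 22 = tr ✓).

Step 4 — unit eigenvector for λ_1 ≈ 9.4142: v spans the null space of (Sigma - λ_1 I), whose rows are
  r_1 = (-2.4142, 1, 0),  r_2 = (1, -0.4142, 0),  r_3 = (0, 0, -3.4142).
  v is orthogonal to every row, so take v ∝ r_1 × r_3 = ((1)·(-3.4142) - (0)·(0), (0)·(0) - (-2.4142)·(-3.4142), (-2.4142)·(0) - (1)·(0)) ≈ (-3.4142, -8.2426, 0).
  Rescale (multiply by -1 so the first nonzero entry is positive): u = (3.4142, 8.2426, 0).
  ||u|| = √((3.4142)² + (8.2426)² + (0)²) = √(79.598) ≈ 8.9218,  v_1 = u/||u|| ≈ (0.3827, 0.9239, 0) (||v_1|| = 1).

λ_1 = 9.4142,  λ_2 = 6.5858,  λ_3 = 6;  v_1 ≈ (0.3827, 0.9239, 0)


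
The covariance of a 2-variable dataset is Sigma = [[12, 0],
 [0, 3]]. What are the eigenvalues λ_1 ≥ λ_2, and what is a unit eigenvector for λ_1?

Step 1 — characteristic polynomial of 2×2 Sigma:
  det(Sigma - λI) = λ² - trace · λ + det = 0.
  trace = 12 + 3 = 15, det = 12·3 - (0)² = 36.
Step 2 — discriminant:
  Δ = trace² - 4·det = 225 - 144 = 81.
Step 3 — eigenvalues:
  λ = (trace ± √Δ)/2 = (15 ± 9)/2,
  λ_1 = 12,  λ_2 = 3.

Step 4 — unit eigenvector for λ_1: Sigma is diagonal, so its eigenvectors are the coordinate axes. λ_1 = 12 is the diagonal entry on the first coordinate axis, hence
  v_1 = (1, 0) (||v_1|| = 1).

λ_1 = 12,  λ_2 = 3;  v_1 ≈ (1, 0)


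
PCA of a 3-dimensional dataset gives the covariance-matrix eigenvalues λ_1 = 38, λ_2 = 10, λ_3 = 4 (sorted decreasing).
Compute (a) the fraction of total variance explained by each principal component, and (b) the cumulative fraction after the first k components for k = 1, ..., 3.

Step 1 — total variance = trace(Sigma) = Σ λ_i = 38 + 10 + 4 = 52.

Step 2 — fraction explained by component i = λ_i / Σ λ:
  PC1: 38/52 = 0.7308
  PC2: 10/52 = 0.1923
  PC3: 4/52 = 0.0769

Step 3 — cumulative fraction after k components = (λ_1 + ... + λ_k) / Σ λ:
  k = 1: 38/52 = 0.7308
  k = 2: (38 + 10)/52 = 48/52 = 0.9231
  k = 3: (38 + 10 + 4)/52 = 52/52 = 1

Summary (fraction, with percent):

explained: PC1 0.7308 (73.08%), PC2 0.1923 (19.23%), PC3 0.0769 (7.69%);  cumulative: 0.7308, 0.9231, 1


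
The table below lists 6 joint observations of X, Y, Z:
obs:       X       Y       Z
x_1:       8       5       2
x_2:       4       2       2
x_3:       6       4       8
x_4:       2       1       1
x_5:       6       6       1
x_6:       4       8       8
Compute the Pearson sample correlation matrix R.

Step 1 — column means:
  mean(X) = (8 + 4 + 6 + 2 + 6 + 4) / 6 = 30/6 = 5
  mean(Y) = (5 + 2 + 4 + 1 + 6 + 8) / 6 = 26/6 = 4.3333
  mean(Z) = (2 + 2 + 8 + 1 + 1 + 8) / 6 = 22/6 = 3.6667

Step 2 — sample variances and covariances s[i,j] = (1/(n-1)) · Σ_k (x_{k,i} - mean_i) · (x_{k,j} - mean_j), with n-1 = 5:
  s[X,X] = ((3)·(3) + (-1)·(-1) + (1)·(1) + (-3)·(-3) + (1)·(1) + (-1)·(-1)) / 5 = 22/5 = 4.4
  s[X,Y] = ((3)·(0.6667) + (-1)·(-2.3333) + (1)·(-0.3333) + (-3)·(-3.3333) + (1)·(1.6667) + (-1)·(3.6667)) / 5 = 12/5 = 2.4
  s[X,Z] = ((3)·(-1.6667) + (-1)·(-1.6667) + (1)·(4.3333) + (-3)·(-2.6667) + (1)·(-2.6667) + (-1)·(4.3333)) / 5 = 2/5 = 0.4
  s[Y,Y] = ((0.6667)·(0.6667) + (-2.3333)·(-2.3333) + (-0.3333)·(-0.3333) + (-3.3333)·(-3.3333) + (1.6667)·(1.6667) + (3.6667)·(3.6667)) / 5 = 33.3333/5 = 6.6667
  s[Y,Z] = ((0.6667)·(-1.6667) + (-2.3333)·(-1.6667) + (-0.3333)·(4.3333) + (-3.3333)·(-2.6667) + (1.6667)·(-2.6667) + (3.6667)·(4.3333)) / 5 = 21.6667/5 = 4.3333
  s[Z,Z] = ((-1.6667)·(-1.6667) + (-1.6667)·(-1.6667) + (4.3333)·(4.3333) + (-2.6667)·(-2.6667) + (-2.6667)·(-2.6667) + (4.3333)·(4.3333)) / 5 = 57.3333/5 = 11.4667
  Sample standard deviations s_i = √(s[i,i]):
  s(X) = √(4.4) = 2.0976
  s(Y) = √(6.6667) = 2.582
  s(Z) = √(11.4667) = 3.3862

Step 3 — r_{ij} = s_{ij} / (s_i · s_j):
  r[X,X] = 1 (diagonal).
  r[X,Y] = 2.4 / (2.0976 · 2.582) = 2.4 / 5.416 = 0.4431
  r[X,Z] = 0.4 / (2.0976 · 3.3862) = 0.4 / 7.1031 = 0.0563
  r[Y,Y] = 1 (diagonal).
  r[Y,Z] = 4.3333 / (2.582 · 3.3862) = 4.3333 / 8.7433 = 0.4956
  r[Z,Z] = 1 (diagonal).

R is symmetric with unit diagonal. Assembling:

R = [[1, 0.4431, 0.0563],
 [0.4431, 1, 0.4956],
 [0.0563, 0.4956, 1]]


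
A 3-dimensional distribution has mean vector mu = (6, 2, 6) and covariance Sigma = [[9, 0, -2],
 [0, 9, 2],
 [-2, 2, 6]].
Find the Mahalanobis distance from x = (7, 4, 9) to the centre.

Step 1 — centre the observation: (x - mu) = (1, 2, 3).

Step 2 — invert Sigma (cofactor / det for 3×3, or solve directly):
  Sigma^{-1} = [[0.1208, -0.0097, 0.0435],
 [-0.0097, 0.1208, -0.0435],
 [0.0435, -0.0435, 0.1957]].

Step 3 — form the quadratic (x - mu)^T · Sigma^{-1} · (x - mu):
  Sigma^{-1} · (x - mu) = (0.2319, 0.1014, 0.5435).
  (x - mu)^T · [Sigma^{-1} · (x - mu)] = (1)·(0.2319) + (2)·(0.1014) + (3)·(0.5435) = 2.0652.

Step 4 — take square root: d = √(2.0652) ≈ 1.4371.

d(x, mu) = √(2.0652) ≈ 1.4371


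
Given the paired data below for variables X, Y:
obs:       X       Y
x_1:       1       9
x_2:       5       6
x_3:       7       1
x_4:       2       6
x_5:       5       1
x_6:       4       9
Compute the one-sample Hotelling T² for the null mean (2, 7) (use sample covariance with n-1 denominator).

Step 1 — sample mean vector:
  mean(X) = (1 + 5 + 7 + 2 + 5 + 4) / 6 = 24/6 = 4
  mean(Y) = (9 + 6 + 1 + 6 + 1 + 9) / 6 = 32/6 = 5.3333
  x̄ = (4, 5.3333),  deviation x̄ - mu_0 = (4, 5.3333) - (2, 7) = (2, -1.6667).

Step 2 — sample covariance matrix, S[i,j] = (1/(n-1)) · Σ_k (x_{k,i} - mean_i) · (x_{k,j} - mean_j), divisor n-1 = 5:
  S[X,X] = ((-3)·(-3) + (1)·(1) + (3)·(3) + (-2)·(-2) + (1)·(1) + (0)·(0)) / 5 = 24/5 = 4.8
  S[X,Y] = ((-3)·(3.6667) + (1)·(0.6667) + (3)·(-4.3333) + (-2)·(0.6667) + (1)·(-4.3333) + (0)·(3.6667)) / 5 = -29/5 = -5.8
  S[Y,Y] = ((3.6667)·(3.6667) + (0.6667)·(0.6667) + (-4.3333)·(-4.3333) + (0.6667)·(0.6667) + (-4.3333)·(-4.3333) + (3.6667)·(3.6667)) / 5 = 65.3333/5 = 13.0667
  S = [[4.8, -5.8],
 [-5.8, 13.0667]].

Step 3 — invert S. det(S) = 4.8·13.0667 - (-5.8)² = 29.08.
  S^{-1} = (1/det) · [[d, -b], [-b, a]] = [[0.4493, 0.1994],
 [0.1994, 0.1651]].

Step 4 — quadratic form (x̄ - mu_0)^T · S^{-1} · (x̄ - mu_0):
  S^{-1} · (x̄ - mu_0) = (0.5663, 0.1238),
  (x̄ - mu_0)^T · [...] = (2)·(0.5663) + (-1.6667)·(0.1238) = 0.9262.

Step 5 — scale by n: T² = 6 · 0.9262 = 5.5571.

T² ≈ 5.5571


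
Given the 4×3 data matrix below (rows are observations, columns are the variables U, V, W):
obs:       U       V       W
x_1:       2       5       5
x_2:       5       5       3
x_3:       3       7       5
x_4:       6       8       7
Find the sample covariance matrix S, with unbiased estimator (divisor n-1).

Step 1 — column means:
  mean(U) = (2 + 5 + 3 + 6) / 4 = 16/4 = 4
  mean(V) = (5 + 5 + 7 + 8) / 4 = 25/4 = 6.25
  mean(W) = (5 + 3 + 5 + 7) / 4 = 20/4 = 5

Step 2 — sample covariance S[i,j] = (1/(n-1)) · Σ_k (x_{k,i} - mean_i) · (x_{k,j} - mean_j), with n-1 = 3.
  S[U,U] = ((-2)·(-2) + (1)·(1) + (-1)·(-1) + (2)·(2)) / 3 = 10/3 = 3.3333
  S[U,V] = ((-2)·(-1.25) + (1)·(-1.25) + (-1)·(0.75) + (2)·(1.75)) / 3 = 4/3 = 1.3333
  S[U,W] = ((-2)·(0) + (1)·(-2) + (-1)·(0) + (2)·(2)) / 3 = 2/3 = 0.6667
  S[V,V] = ((-1.25)·(-1.25) + (-1.25)·(-1.25) + (0.75)·(0.75) + (1.75)·(1.75)) / 3 = 6.75/3 = 2.25
  S[V,W] = ((-1.25)·(0) + (-1.25)·(-2) + (0.75)·(0) + (1.75)·(2)) / 3 = 6/3 = 2
  S[W,W] = ((0)·(0) + (-2)·(-2) + (0)·(0) + (2)·(2)) / 3 = 8/3 = 2.6667

S is symmetric (S[j,i] = S[i,j]). Assembling:

S = [[3.3333, 1.3333, 0.6667],
 [1.3333, 2.25, 2],
 [0.6667, 2, 2.6667]]


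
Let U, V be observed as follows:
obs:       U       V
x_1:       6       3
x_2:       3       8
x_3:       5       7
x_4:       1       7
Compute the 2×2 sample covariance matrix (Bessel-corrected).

Step 1 — column means:
  mean(U) = (6 + 3 + 5 + 1) / 4 = 15/4 = 3.75
  mean(V) = (3 + 8 + 7 + 7) / 4 = 25/4 = 6.25

Step 2 — sample covariance S[i,j] = (1/(n-1)) · Σ_k (x_{k,i} - mean_i) · (x_{k,j} - mean_j), with n-1 = 3.
  S[U,U] = ((2.25)·(2.25) + (-0.75)·(-0.75) + (1.25)·(1.25) + (-2.75)·(-2.75)) / 3 = 14.75/3 = 4.9167
  S[U,V] = ((2.25)·(-3.25) + (-0.75)·(1.75) + (1.25)·(0.75) + (-2.75)·(0.75)) / 3 = -9.75/3 = -3.25
  S[V,V] = ((-3.25)·(-3.25) + (1.75)·(1.75) + (0.75)·(0.75) + (0.75)·(0.75)) / 3 = 14.75/3 = 4.9167

S is symmetric (S[j,i] = S[i,j]). Assembling:

S = [[4.9167, -3.25],
 [-3.25, 4.9167]]


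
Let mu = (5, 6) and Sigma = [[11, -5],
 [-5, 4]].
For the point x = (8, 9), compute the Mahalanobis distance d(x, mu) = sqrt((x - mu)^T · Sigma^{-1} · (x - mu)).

Step 1 — centre the observation: (x - mu) = (3, 3).

Step 2 — invert Sigma. det(Sigma) = 11·4 - (-5)² = 19.
  Sigma^{-1} = (1/det) · [[d, -b], [-b, a]] = [[0.2105, 0.2632],
 [0.2632, 0.5789]].

Step 3 — form the quadratic (x - mu)^T · Sigma^{-1} · (x - mu):
  Sigma^{-1} · (x - mu) = (1.4211, 2.5263).
  (x - mu)^T · [Sigma^{-1} · (x - mu)] = (3)·(1.4211) + (3)·(2.5263) = 11.8421.

Step 4 — take square root: d = √(11.8421) ≈ 3.4412.

d(x, mu) = √(11.8421) ≈ 3.4412


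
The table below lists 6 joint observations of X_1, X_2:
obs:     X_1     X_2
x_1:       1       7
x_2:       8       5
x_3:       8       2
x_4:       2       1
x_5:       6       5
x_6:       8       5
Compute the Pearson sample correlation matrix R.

Step 1 — column means:
  mean(X_1) = (1 + 8 + 8 + 2 + 6 + 8) / 6 = 33/6 = 5.5
  mean(X_2) = (7 + 5 + 2 + 1 + 5 + 5) / 6 = 25/6 = 4.1667

Step 2 — sample variances and covariances s[i,j] = (1/(n-1)) · Σ_k (x_{k,i} - mean_i) · (x_{k,j} - mean_j), with n-1 = 5:
  s[X_1,X_1] = ((-4.5)·(-4.5) + (2.5)·(2.5) + (2.5)·(2.5) + (-3.5)·(-3.5) + (0.5)·(0.5) + (2.5)·(2.5)) / 5 = 51.5/5 = 10.3
  s[X_1,X_2] = ((-4.5)·(2.8333) + (2.5)·(0.8333) + (2.5)·(-2.1667) + (-3.5)·(-3.1667) + (0.5)·(0.8333) + (2.5)·(0.8333)) / 5 = -2.5/5 = -0.5
  s[X_2,X_2] = ((2.8333)·(2.8333) + (0.8333)·(0.8333) + (-2.1667)·(-2.1667) + (-3.1667)·(-3.1667) + (0.8333)·(0.8333) + (0.8333)·(0.8333)) / 5 = 24.8333/5 = 4.9667
  Sample standard deviations s_i = √(s[i,i]):
  s(X_1) = √(10.3) = 3.2094
  s(X_2) = √(4.9667) = 2.2286

Step 3 — r_{ij} = s_{ij} / (s_i · s_j):
  r[X_1,X_1] = 1 (diagonal).
  r[X_1,X_2] = -0.5 / (3.2094 · 2.2286) = -0.5 / 7.1524 = -0.0699
  r[X_2,X_2] = 1 (diagonal).

R is symmetric with unit diagonal. Assembling:

R = [[1, -0.0699],
 [-0.0699, 1]]


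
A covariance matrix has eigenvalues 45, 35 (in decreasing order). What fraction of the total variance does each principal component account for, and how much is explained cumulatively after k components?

Step 1 — total variance = trace(Sigma) = Σ λ_i = 45 + 35 = 80.

Step 2 — fraction explained by component i = λ_i / Σ λ:
  PC1: 45/80 = 0.5625
  PC2: 35/80 = 0.4375

Step 3 — cumulative fraction after k components = (λ_1 + ... + λ_k) / Σ λ:
  k = 1: 45/80 = 0.5625
  k = 2: (45 + 35)/80 = 80/80 = 1

Summary (fraction, with percent):

explained: PC1 0.5625 (56.25%), PC2 0.4375 (43.75%);  cumulative: 0.5625, 1


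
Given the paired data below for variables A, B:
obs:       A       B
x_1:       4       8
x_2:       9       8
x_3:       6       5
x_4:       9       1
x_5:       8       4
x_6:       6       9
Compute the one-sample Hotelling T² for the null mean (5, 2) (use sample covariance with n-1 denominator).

Step 1 — sample mean vector:
  mean(A) = (4 + 9 + 6 + 9 + 8 + 6) / 6 = 42/6 = 7
  mean(B) = (8 + 8 + 5 + 1 + 4 + 9) / 6 = 35/6 = 5.8333
  x̄ = (7, 5.8333),  deviation x̄ - mu_0 = (7, 5.8333) - (5, 2) = (2, 3.8333).

Step 2 — sample covariance matrix, S[i,j] = (1/(n-1)) · Σ_k (x_{k,i} - mean_i) · (x_{k,j} - mean_j), divisor n-1 = 5:
  S[A,A] = ((-3)·(-3) + (2)·(2) + (-1)·(-1) + (2)·(2) + (1)·(1) + (-1)·(-1)) / 5 = 20/5 = 4
  S[A,B] = ((-3)·(2.1667) + (2)·(2.1667) + (-1)·(-0.8333) + (2)·(-4.8333) + (1)·(-1.8333) + (-1)·(3.1667)) / 5 = -16/5 = -3.2
  S[B,B] = ((2.1667)·(2.1667) + (2.1667)·(2.1667) + (-0.8333)·(-0.8333) + (-4.8333)·(-4.8333) + (-1.8333)·(-1.8333) + (3.1667)·(3.1667)) / 5 = 46.8333/5 = 9.3667
  S = [[4, -3.2],
 [-3.2, 9.3667]].

Step 3 — invert S. det(S) = 4·9.3667 - (-3.2)² = 27.2267.
  S^{-1} = (1/det) · [[d, -b], [-b, a]] = [[0.344, 0.1175],
 [0.1175, 0.1469]].

Step 4 — quadratic form (x̄ - mu_0)^T · S^{-1} · (x̄ - mu_0):
  S^{-1} · (x̄ - mu_0) = (1.1386, 0.7982),
  (x̄ - mu_0)^T · [...] = (2)·(1.1386) + (3.8333)·(0.7982) = 5.3371.

Step 5 — scale by n: T² = 6 · 5.3371 = 32.0225.

T² ≈ 32.0225


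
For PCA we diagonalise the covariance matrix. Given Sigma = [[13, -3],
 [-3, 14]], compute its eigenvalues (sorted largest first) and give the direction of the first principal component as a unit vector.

Step 1 — characteristic polynomial of 2×2 Sigma:
  det(Sigma - λI) = λ² - trace · λ + det = 0.
  trace = 13 + 14 = 27, det = 13·14 - (-3)² = 173.
Step 2 — discriminant:
  Δ = trace² - 4·det = 729 - 692 = 37.
Step 3 — eigenvalues:
  λ = (trace ± √Δ)/2 = (27 ± 6.0828)/2,
  λ_1 = 16.5414,  λ_2 = 10.4586.

Step 4 — unit eigenvector for λ_1: solve (Sigma - λ_1 I)v = 0. First row:
  (13 - 16.5414)·v_x + (-3)·v_y = 0, i.e. (-3.5414)·v_x + (-3)·v_y = 0,
  so v ∝ (b, λ_1 - a) = (-3, 3.5414); multiply by -1 so the first entry is positive: u = (3, -3.5414).
  ||u|| = √((3)² + (-3.5414)²) = √(21.5414) ≈ 4.6413,
  v_1 = u/||u|| ≈ (0.6464, -0.763) (||v_1|| = 1).

λ_1 = 16.5414,  λ_2 = 10.4586;  v_1 ≈ (0.6464, -0.763)


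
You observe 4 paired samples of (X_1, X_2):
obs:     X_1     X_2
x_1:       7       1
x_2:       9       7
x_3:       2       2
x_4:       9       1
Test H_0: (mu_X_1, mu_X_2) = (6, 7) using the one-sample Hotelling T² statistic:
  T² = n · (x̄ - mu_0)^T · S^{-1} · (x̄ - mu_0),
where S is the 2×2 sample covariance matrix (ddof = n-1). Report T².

Step 1 — sample mean vector:
  mean(X_1) = (7 + 9 + 2 + 9) / 4 = 27/4 = 6.75
  mean(X_2) = (1 + 7 + 2 + 1) / 4 = 11/4 = 2.75
  x̄ = (6.75, 2.75),  deviation x̄ - mu_0 = (6.75, 2.75) - (6, 7) = (0.75, -4.25).

Step 2 — sample covariance matrix, S[i,j] = (1/(n-1)) · Σ_k (x_{k,i} - mean_i) · (x_{k,j} - mean_j), divisor n-1 = 3:
  S[X_1,X_1] = ((0.25)·(0.25) + (2.25)·(2.25) + (-4.75)·(-4.75) + (2.25)·(2.25)) / 3 = 32.75/3 = 10.9167
  S[X_1,X_2] = ((0.25)·(-1.75) + (2.25)·(4.25) + (-4.75)·(-0.75) + (2.25)·(-1.75)) / 3 = 8.75/3 = 2.9167
  S[X_2,X_2] = ((-1.75)·(-1.75) + (4.25)·(4.25) + (-0.75)·(-0.75) + (-1.75)·(-1.75)) / 3 = 24.75/3 = 8.25
  S = [[10.9167, 2.9167],
 [2.9167, 8.25]].

Step 3 — invert S. det(S) = 10.9167·8.25 - (2.9167)² = 81.5556.
  S^{-1} = (1/det) · [[d, -b], [-b, a]] = [[0.1012, -0.0358],
 [-0.0358, 0.1339]].

Step 4 — quadratic form (x̄ - mu_0)^T · S^{-1} · (x̄ - mu_0):
  S^{-1} · (x̄ - mu_0) = (0.2279, -0.5957),
  (x̄ - mu_0)^T · [...] = (0.75)·(0.2279) + (-4.25)·(-0.5957) = 2.7027.

Step 5 — scale by n: T² = 4 · 2.7027 = 10.8106.

T² ≈ 10.8106


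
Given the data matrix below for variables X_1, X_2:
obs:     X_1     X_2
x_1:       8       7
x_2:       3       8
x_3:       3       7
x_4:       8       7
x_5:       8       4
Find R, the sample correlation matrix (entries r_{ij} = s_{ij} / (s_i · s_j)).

Step 1 — column means:
  mean(X_1) = (8 + 3 + 3 + 8 + 8) / 5 = 30/5 = 6
  mean(X_2) = (7 + 8 + 7 + 7 + 4) / 5 = 33/5 = 6.6

Step 2 — sample variances and covariances s[i,j] = (1/(n-1)) · Σ_k (x_{k,i} - mean_i) · (x_{k,j} - mean_j), with n-1 = 4:
  s[X_1,X_1] = ((2)·(2) + (-3)·(-3) + (-3)·(-3) + (2)·(2) + (2)·(2)) / 4 = 30/4 = 7.5
  s[X_1,X_2] = ((2)·(0.4) + (-3)·(1.4) + (-3)·(0.4) + (2)·(0.4) + (2)·(-2.6)) / 4 = -9/4 = -2.25
  s[X_2,X_2] = ((0.4)·(0.4) + (1.4)·(1.4) + (0.4)·(0.4) + (0.4)·(0.4) + (-2.6)·(-2.6)) / 4 = 9.2/4 = 2.3
  Sample standard deviations s_i = √(s[i,i]):
  s(X_1) = √(7.5) = 2.7386
  s(X_2) = √(2.3) = 1.5166

Step 3 — r_{ij} = s_{ij} / (s_i · s_j):
  r[X_1,X_1] = 1 (diagonal).
  r[X_1,X_2] = -2.25 / (2.7386 · 1.5166) = -2.25 / 4.1533 = -0.5417
  r[X_2,X_2] = 1 (diagonal).

R is symmetric with unit diagonal. Assembling:

R = [[1, -0.5417],
 [-0.5417, 1]]


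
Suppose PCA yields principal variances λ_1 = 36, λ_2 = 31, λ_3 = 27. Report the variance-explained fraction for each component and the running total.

Step 1 — total variance = trace(Sigma) = Σ λ_i = 36 + 31 + 27 = 94.

Step 2 — fraction explained by component i = λ_i / Σ λ:
  PC1: 36/94 = 0.383
  PC2: 31/94 = 0.3298
  PC3: 27/94 = 0.2872

Step 3 — cumulative fraction after k components = (λ_1 + ... + λ_k) / Σ λ:
  k = 1: 36/94 = 0.383
  k = 2: (36 + 31)/94 = 67/94 = 0.7128
  k = 3: (36 + 31 + 27)/94 = 94/94 = 1

Summary (fraction, with percent):

explained: PC1 0.383 (38.3%), PC2 0.3298 (32.98%), PC3 0.2872 (28.72%);  cumulative: 0.383, 0.7128, 1


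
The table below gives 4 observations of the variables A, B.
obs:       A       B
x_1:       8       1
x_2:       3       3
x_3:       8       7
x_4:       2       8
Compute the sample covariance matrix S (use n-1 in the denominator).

Step 1 — column means:
  mean(A) = (8 + 3 + 8 + 2) / 4 = 21/4 = 5.25
  mean(B) = (1 + 3 + 7 + 8) / 4 = 19/4 = 4.75

Step 2 — sample covariance S[i,j] = (1/(n-1)) · Σ_k (x_{k,i} - mean_i) · (x_{k,j} - mean_j), with n-1 = 3.
  S[A,A] = ((2.75)·(2.75) + (-2.25)·(-2.25) + (2.75)·(2.75) + (-3.25)·(-3.25)) / 3 = 30.75/3 = 10.25
  S[A,B] = ((2.75)·(-3.75) + (-2.25)·(-1.75) + (2.75)·(2.25) + (-3.25)·(3.25)) / 3 = -10.75/3 = -3.5833
  S[B,B] = ((-3.75)·(-3.75) + (-1.75)·(-1.75) + (2.25)·(2.25) + (3.25)·(3.25)) / 3 = 32.75/3 = 10.9167

S is symmetric (S[j,i] = S[i,j]). Assembling:

S = [[10.25, -3.5833],
 [-3.5833, 10.9167]]


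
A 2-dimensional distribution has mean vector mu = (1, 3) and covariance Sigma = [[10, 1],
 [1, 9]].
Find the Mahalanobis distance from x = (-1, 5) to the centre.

Step 1 — centre the observation: (x - mu) = (-2, 2).

Step 2 — invert Sigma. det(Sigma) = 10·9 - (1)² = 89.
  Sigma^{-1} = (1/det) · [[d, -b], [-b, a]] = [[0.1011, -0.0112],
 [-0.0112, 0.1124]].

Step 3 — form the quadratic (x - mu)^T · Sigma^{-1} · (x - mu):
  Sigma^{-1} · (x - mu) = (-0.2247, 0.2472).
  (x - mu)^T · [Sigma^{-1} · (x - mu)] = (-2)·(-0.2247) + (2)·(0.2472) = 0.9438.

Step 4 — take square root: d = √(0.9438) ≈ 0.9715.

d(x, mu) = √(0.9438) ≈ 0.9715


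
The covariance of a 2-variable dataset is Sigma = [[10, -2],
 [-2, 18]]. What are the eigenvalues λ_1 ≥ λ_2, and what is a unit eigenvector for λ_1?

Step 1 — characteristic polynomial of 2×2 Sigma:
  det(Sigma - λI) = λ² - trace · λ + det = 0.
  trace = 10 + 18 = 28, det = 10·18 - (-2)² = 176.
Step 2 — discriminant:
  Δ = trace² - 4·det = 784 - 704 = 80.
Step 3 — eigenvalues:
  λ = (trace ± √Δ)/2 = (28 ± 8.9443)/2,
  λ_1 = 18.4721,  λ_2 = 9.5279.

Step 4 — unit eigenvector for λ_1: solve (Sigma - λ_1 I)v = 0. First row:
  (10 - 18.4721)·v_x + (-2)·v_y = 0, i.e. (-8.4721)·v_x + (-2)·v_y = 0,
  so v ∝ (b, λ_1 - a) = (-2, 8.4721); multiply by -1 so the first entry is positive: u = (2, -8.4721).
  ||u|| = √((2)² + (-8.4721)²) = √(75.7771) ≈ 8.705,
  v_1 = u/||u|| ≈ (0.2298, -0.9732) (||v_1|| = 1).

λ_1 = 18.4721,  λ_2 = 9.5279;  v_1 ≈ (0.2298, -0.9732)


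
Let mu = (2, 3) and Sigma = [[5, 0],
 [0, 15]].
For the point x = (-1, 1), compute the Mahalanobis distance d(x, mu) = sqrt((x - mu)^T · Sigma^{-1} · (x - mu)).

Step 1 — centre the observation: (x - mu) = (-3, -2).

Step 2 — invert Sigma. det(Sigma) = 5·15 - (0)² = 75.
  Sigma^{-1} = (1/det) · [[d, -b], [-b, a]] = [[0.2, 0],
 [0, 0.0667]].

Step 3 — form the quadratic (x - mu)^T · Sigma^{-1} · (x - mu):
  Sigma^{-1} · (x - mu) = (-0.6, -0.1333).
  (x - mu)^T · [Sigma^{-1} · (x - mu)] = (-3)·(-0.6) + (-2)·(-0.1333) = 2.0667.

Step 4 — take square root: d = √(2.0667) ≈ 1.4376.

d(x, mu) = √(2.0667) ≈ 1.4376


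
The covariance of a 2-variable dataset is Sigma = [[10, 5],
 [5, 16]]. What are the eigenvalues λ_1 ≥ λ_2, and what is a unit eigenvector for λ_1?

Step 1 — characteristic polynomial of 2×2 Sigma:
  det(Sigma - λI) = λ² - trace · λ + det = 0.
  trace = 10 + 16 = 26, det = 10·16 - (5)² = 135.
Step 2 — discriminant:
  Δ = trace² - 4·det = 676 - 540 = 136.
Step 3 — eigenvalues:
  λ = (trace ± √Δ)/2 = (26 ± 11.6619)/2,
  λ_1 = 18.831,  λ_2 = 7.169.

Step 4 — unit eigenvector for λ_1: solve (Sigma - λ_1 I)v = 0. First row:
  (10 - 18.831)·v_x + (5)·v_y = 0, i.e. (-8.831)·v_x + (5)·v_y = 0,
  so v ∝ (b, λ_1 - a) = (5, 8.831) = u.
  ||u|| = √((5)² + (8.831)²) = √(102.9857) ≈ 10.1482,
  v_1 = u/||u|| ≈ (0.4927, 0.8702) (||v_1|| = 1).

λ_1 = 18.831,  λ_2 = 7.169;  v_1 ≈ (0.4927, 0.8702)


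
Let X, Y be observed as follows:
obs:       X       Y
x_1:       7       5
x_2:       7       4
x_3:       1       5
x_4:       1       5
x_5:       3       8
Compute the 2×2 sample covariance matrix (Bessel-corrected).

Step 1 — column means:
  mean(X) = (7 + 7 + 1 + 1 + 3) / 5 = 19/5 = 3.8
  mean(Y) = (5 + 4 + 5 + 5 + 8) / 5 = 27/5 = 5.4

Step 2 — sample covariance S[i,j] = (1/(n-1)) · Σ_k (x_{k,i} - mean_i) · (x_{k,j} - mean_j), with n-1 = 4.
  S[X,X] = ((3.2)·(3.2) + (3.2)·(3.2) + (-2.8)·(-2.8) + (-2.8)·(-2.8) + (-0.8)·(-0.8)) / 4 = 36.8/4 = 9.2
  S[X,Y] = ((3.2)·(-0.4) + (3.2)·(-1.4) + (-2.8)·(-0.4) + (-2.8)·(-0.4) + (-0.8)·(2.6)) / 4 = -5.6/4 = -1.4
  S[Y,Y] = ((-0.4)·(-0.4) + (-1.4)·(-1.4) + (-0.4)·(-0.4) + (-0.4)·(-0.4) + (2.6)·(2.6)) / 4 = 9.2/4 = 2.3

S is symmetric (S[j,i] = S[i,j]). Assembling:

S = [[9.2, -1.4],
 [-1.4, 2.3]]


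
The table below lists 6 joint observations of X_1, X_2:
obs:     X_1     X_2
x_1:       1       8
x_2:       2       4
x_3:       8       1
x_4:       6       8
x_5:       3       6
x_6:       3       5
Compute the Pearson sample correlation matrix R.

Step 1 — column means:
  mean(X_1) = (1 + 2 + 8 + 6 + 3 + 3) / 6 = 23/6 = 3.8333
  mean(X_2) = (8 + 4 + 1 + 8 + 6 + 5) / 6 = 32/6 = 5.3333

Step 2 — sample variances and covariances s[i,j] = (1/(n-1)) · Σ_k (x_{k,i} - mean_i) · (x_{k,j} - mean_j), with n-1 = 5:
  s[X_1,X_1] = ((-2.8333)·(-2.8333) + (-1.8333)·(-1.8333) + (4.1667)·(4.1667) + (2.1667)·(2.1667) + (-0.8333)·(-0.8333) + (-0.8333)·(-0.8333)) / 5 = 34.8333/5 = 6.9667
  s[X_1,X_2] = ((-2.8333)·(2.6667) + (-1.8333)·(-1.3333) + (4.1667)·(-4.3333) + (2.1667)·(2.6667) + (-0.8333)·(0.6667) + (-0.8333)·(-0.3333)) / 5 = -17.6667/5 = -3.5333
  s[X_2,X_2] = ((2.6667)·(2.6667) + (-1.3333)·(-1.3333) + (-4.3333)·(-4.3333) + (2.6667)·(2.6667) + (0.6667)·(0.6667) + (-0.3333)·(-0.3333)) / 5 = 35.3333/5 = 7.0667
  Sample standard deviations s_i = √(s[i,i]):
  s(X_1) = √(6.9667) = 2.6394
  s(X_2) = √(7.0667) = 2.6583

Step 3 — r_{ij} = s_{ij} / (s_i · s_j):
  r[X_1,X_1] = 1 (diagonal).
  r[X_1,X_2] = -3.5333 / (2.6394 · 2.6583) = -3.5333 / 7.0165 = -0.5036
  r[X_2,X_2] = 1 (diagonal).

R is symmetric with unit diagonal. Assembling:

R = [[1, -0.5036],
 [-0.5036, 1]]


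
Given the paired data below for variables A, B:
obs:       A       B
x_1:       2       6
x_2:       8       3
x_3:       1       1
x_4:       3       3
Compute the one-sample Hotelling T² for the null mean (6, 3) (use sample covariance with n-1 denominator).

Step 1 — sample mean vector:
  mean(A) = (2 + 8 + 1 + 3) / 4 = 14/4 = 3.5
  mean(B) = (6 + 3 + 1 + 3) / 4 = 13/4 = 3.25
  x̄ = (3.5, 3.25),  deviation x̄ - mu_0 = (3.5, 3.25) - (6, 3) = (-2.5, 0.25).

Step 2 — sample covariance matrix, S[i,j] = (1/(n-1)) · Σ_k (x_{k,i} - mean_i) · (x_{k,j} - mean_j), divisor n-1 = 3:
  S[A,A] = ((-1.5)·(-1.5) + (4.5)·(4.5) + (-2.5)·(-2.5) + (-0.5)·(-0.5)) / 3 = 29/3 = 9.6667
  S[A,B] = ((-1.5)·(2.75) + (4.5)·(-0.25) + (-2.5)·(-2.25) + (-0.5)·(-0.25)) / 3 = 0.5/3 = 0.1667
  S[B,B] = ((2.75)·(2.75) + (-0.25)·(-0.25) + (-2.25)·(-2.25) + (-0.25)·(-0.25)) / 3 = 12.75/3 = 4.25
  S = [[9.6667, 0.1667],
 [0.1667, 4.25]].

Step 3 — invert S. det(S) = 9.6667·4.25 - (0.1667)² = 41.0556.
  S^{-1} = (1/det) · [[d, -b], [-b, a]] = [[0.1035, -0.0041],
 [-0.0041, 0.2355]].

Step 4 — quadratic form (x̄ - mu_0)^T · S^{-1} · (x̄ - mu_0):
  S^{-1} · (x̄ - mu_0) = (-0.2598, 0.069),
  (x̄ - mu_0)^T · [...] = (-2.5)·(-0.2598) + (0.25)·(0.069) = 0.6668.

Step 5 — scale by n: T² = 4 · 0.6668 = 2.6671.

T² ≈ 2.6671


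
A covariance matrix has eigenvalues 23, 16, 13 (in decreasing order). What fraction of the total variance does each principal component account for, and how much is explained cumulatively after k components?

Step 1 — total variance = trace(Sigma) = Σ λ_i = 23 + 16 + 13 = 52.

Step 2 — fraction explained by component i = λ_i / Σ λ:
  PC1: 23/52 = 0.4423
  PC2: 16/52 = 0.3077
  PC3: 13/52 = 0.25

Step 3 — cumulative fraction after k components = (λ_1 + ... + λ_k) / Σ λ:
  k = 1: 23/52 = 0.4423
  k = 2: (23 + 16)/52 = 39/52 = 0.75
  k = 3: (23 + 16 + 13)/52 = 52/52 = 1

Summary (fraction, with percent):

explained: PC1 0.4423 (44.23%), PC2 0.3077 (30.77%), PC3 0.25 (25%);  cumulative: 0.4423, 0.75, 1


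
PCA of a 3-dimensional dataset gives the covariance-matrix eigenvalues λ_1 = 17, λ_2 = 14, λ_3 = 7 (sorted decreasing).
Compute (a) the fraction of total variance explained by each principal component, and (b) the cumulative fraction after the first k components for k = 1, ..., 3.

Step 1 — total variance = trace(Sigma) = Σ λ_i = 17 + 14 + 7 = 38.

Step 2 — fraction explained by component i = λ_i / Σ λ:
  PC1: 17/38 = 0.4474
  PC2: 14/38 = 0.3684
  PC3: 7/38 = 0.1842

Step 3 — cumulative fraction after k components = (λ_1 + ... + λ_k) / Σ λ:
  k = 1: 17/38 = 0.4474
  k = 2: (17 + 14)/38 = 31/38 = 0.8158
  k = 3: (17 + 14 + 7)/38 = 38/38 = 1

Summary (fraction, with percent):

explained: PC1 0.4474 (44.74%), PC2 0.3684 (36.84%), PC3 0.1842 (18.42%);  cumulative: 0.4474, 0.8158, 1


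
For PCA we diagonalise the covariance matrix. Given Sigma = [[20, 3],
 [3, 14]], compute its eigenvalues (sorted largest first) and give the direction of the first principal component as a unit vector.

Step 1 — characteristic polynomial of 2×2 Sigma:
  det(Sigma - λI) = λ² - trace · λ + det = 0.
  trace = 20 + 14 = 34, det = 20·14 - (3)² = 271.
Step 2 — discriminant:
  Δ = trace² - 4·det = 1156 - 1084 = 72.
Step 3 — eigenvalues:
  λ = (trace ± √Δ)/2 = (34 ± 8.4853)/2,
  λ_1 = 21.2426,  λ_2 = 12.7574.

Step 4 — unit eigenvector for λ_1: solve (Sigma - λ_1 I)v = 0. First row:
  (20 - 21.2426)·v_x + (3)·v_y = 0, i.e. (-1.2426)·v_x + (3)·v_y = 0,
  so v ∝ (b, λ_1 - a) = (3, 1.2426) = u.
  ||u|| = √((3)² + (1.2426)²) = √(10.5442) ≈ 3.2472,
  v_1 = u/||u|| ≈ (0.9239, 0.3827) (||v_1|| = 1).

λ_1 = 21.2426,  λ_2 = 12.7574;  v_1 ≈ (0.9239, 0.3827)


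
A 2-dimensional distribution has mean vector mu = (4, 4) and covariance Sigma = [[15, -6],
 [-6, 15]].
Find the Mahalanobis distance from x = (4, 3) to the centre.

Step 1 — centre the observation: (x - mu) = (0, -1).

Step 2 — invert Sigma. det(Sigma) = 15·15 - (-6)² = 189.
  Sigma^{-1} = (1/det) · [[d, -b], [-b, a]] = [[0.0794, 0.0317],
 [0.0317, 0.0794]].

Step 3 — form the quadratic (x - mu)^T · Sigma^{-1} · (x - mu):
  Sigma^{-1} · (x - mu) = (-0.0317, -0.0794).
  (x - mu)^T · [Sigma^{-1} · (x - mu)] = (0)·(-0.0317) + (-1)·(-0.0794) = 0.0794.

Step 4 — take square root: d = √(0.0794) ≈ 0.2817.

d(x, mu) = √(0.0794) ≈ 0.2817


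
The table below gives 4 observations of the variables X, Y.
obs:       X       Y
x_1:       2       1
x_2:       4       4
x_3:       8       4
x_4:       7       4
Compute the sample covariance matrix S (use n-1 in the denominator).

Step 1 — column means:
  mean(X) = (2 + 4 + 8 + 7) / 4 = 21/4 = 5.25
  mean(Y) = (1 + 4 + 4 + 4) / 4 = 13/4 = 3.25

Step 2 — sample covariance S[i,j] = (1/(n-1)) · Σ_k (x_{k,i} - mean_i) · (x_{k,j} - mean_j), with n-1 = 3.
  S[X,X] = ((-3.25)·(-3.25) + (-1.25)·(-1.25) + (2.75)·(2.75) + (1.75)·(1.75)) / 3 = 22.75/3 = 7.5833
  S[X,Y] = ((-3.25)·(-2.25) + (-1.25)·(0.75) + (2.75)·(0.75) + (1.75)·(0.75)) / 3 = 9.75/3 = 3.25
  S[Y,Y] = ((-2.25)·(-2.25) + (0.75)·(0.75) + (0.75)·(0.75) + (0.75)·(0.75)) / 3 = 6.75/3 = 2.25

S is symmetric (S[j,i] = S[i,j]). Assembling:

S = [[7.5833, 3.25],
 [3.25, 2.25]]


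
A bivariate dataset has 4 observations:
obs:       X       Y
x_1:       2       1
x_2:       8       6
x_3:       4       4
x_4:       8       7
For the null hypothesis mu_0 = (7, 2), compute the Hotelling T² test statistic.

Step 1 — sample mean vector:
  mean(X) = (2 + 8 + 4 + 8) / 4 = 22/4 = 5.5
  mean(Y) = (1 + 6 + 4 + 7) / 4 = 18/4 = 4.5
  x̄ = (5.5, 4.5),  deviation x̄ - mu_0 = (5.5, 4.5) - (7, 2) = (-1.5, 2.5).

Step 2 — sample covariance matrix, S[i,j] = (1/(n-1)) · Σ_k (x_{k,i} - mean_i) · (x_{k,j} - mean_j), divisor n-1 = 3:
  S[X,X] = ((-3.5)·(-3.5) + (2.5)·(2.5) + (-1.5)·(-1.5) + (2.5)·(2.5)) / 3 = 27/3 = 9
  S[X,Y] = ((-3.5)·(-3.5) + (2.5)·(1.5) + (-1.5)·(-0.5) + (2.5)·(2.5)) / 3 = 23/3 = 7.6667
  S[Y,Y] = ((-3.5)·(-3.5) + (1.5)·(1.5) + (-0.5)·(-0.5) + (2.5)·(2.5)) / 3 = 21/3 = 7
  S = [[9, 7.6667],
 [7.6667, 7]].

Step 3 — invert S. det(S) = 9·7 - (7.6667)² = 4.2222.
  S^{-1} = (1/det) · [[d, -b], [-b, a]] = [[1.6579, -1.8158],
 [-1.8158, 2.1316]].

Step 4 — quadratic form (x̄ - mu_0)^T · S^{-1} · (x̄ - mu_0):
  S^{-1} · (x̄ - mu_0) = (-7.0263, 8.0526),
  (x̄ - mu_0)^T · [...] = (-1.5)·(-7.0263) + (2.5)·(8.0526) = 30.6711.

Step 5 — scale by n: T² = 4 · 30.6711 = 122.6842.

T² ≈ 122.6842
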